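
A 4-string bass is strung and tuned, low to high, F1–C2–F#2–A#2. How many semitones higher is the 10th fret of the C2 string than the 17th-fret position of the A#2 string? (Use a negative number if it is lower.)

-17 semitones

C2 at fret 10 → A#2 (MIDI 46); A#2 at fret 17 → D#4 (MIDI 63).
46 − 63 = -17, so the two pitches are 17 semitones apart.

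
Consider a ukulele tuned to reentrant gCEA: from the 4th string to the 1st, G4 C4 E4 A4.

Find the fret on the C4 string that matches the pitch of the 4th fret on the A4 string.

A4 at fret 4 is A4 + 4 semitones = C♯5.
The open C4 string is 9 semitones below the open A4, so the same pitch on the C4 string lies at fret 4 + 9 = 13.

13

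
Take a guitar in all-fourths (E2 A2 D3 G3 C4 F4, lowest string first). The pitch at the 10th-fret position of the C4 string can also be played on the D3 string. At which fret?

20

C4 at fret 10 is C4 + 10 semitones = A#4.
The open D3 string is 10 semitones below the open C4, so the same pitch on the D3 string lies at fret 10 + 10 = 20.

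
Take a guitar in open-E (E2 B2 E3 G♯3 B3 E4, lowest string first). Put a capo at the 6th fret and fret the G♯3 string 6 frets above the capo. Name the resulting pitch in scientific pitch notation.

The capo raises the open G♯3 by 6 semitones to D4; fretting 6 more gives G♯3 + 6 + 6 = G♯3 + 12 semitones = G♯4.
(Also written A♭.)

G♯4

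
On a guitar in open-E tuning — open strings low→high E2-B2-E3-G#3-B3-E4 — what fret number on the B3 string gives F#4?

F#4 is 7 semitones above the open B3 (B–C–C#–D–D#–E–F–F#), so it sits at fret 7.

7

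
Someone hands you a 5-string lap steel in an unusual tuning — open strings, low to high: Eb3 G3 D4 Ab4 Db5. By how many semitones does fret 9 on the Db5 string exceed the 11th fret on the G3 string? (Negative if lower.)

Db5 at fret 9 → Bb5 (MIDI 82); G3 at fret 11 → Gb4 (MIDI 66).
82 − 66 = 16, so the two pitches are 16 semitones apart.

16 semitones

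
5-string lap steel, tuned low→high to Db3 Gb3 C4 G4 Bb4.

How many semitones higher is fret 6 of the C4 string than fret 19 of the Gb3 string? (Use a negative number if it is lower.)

C4 at fret 6 → Gb4 (MIDI 66); Gb3 at fret 19 → Db5 (MIDI 73).
66 − 73 = -7, so the two pitches are 7 semitones apart.

-7 semitones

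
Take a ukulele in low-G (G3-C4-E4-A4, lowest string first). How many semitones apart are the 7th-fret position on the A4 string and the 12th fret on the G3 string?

9 semitones

A4 at fret 7 → E5 (MIDI 76); G3 at fret 12 → G4 (MIDI 67).
76 − 67 = 9, so the two pitches are 9 semitones apart, with E5 the higher.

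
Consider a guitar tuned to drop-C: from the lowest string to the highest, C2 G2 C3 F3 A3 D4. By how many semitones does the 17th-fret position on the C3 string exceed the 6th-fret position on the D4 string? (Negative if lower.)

C3 at fret 17 → F4 (MIDI 65); D4 at fret 6 → G#4 (MIDI 68).
65 − 68 = -3, so the two pitches are 3 semitones apart.

-3 semitones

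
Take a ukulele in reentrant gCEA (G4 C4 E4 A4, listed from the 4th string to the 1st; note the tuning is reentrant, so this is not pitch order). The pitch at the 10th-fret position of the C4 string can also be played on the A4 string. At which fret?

1

C4 at fret 10 is C4 + 10 semitones = A#4.
The open A4 string is 9 semitones above the open C4, so the same pitch on the A4 string lies at fret 10 − 9 = 1.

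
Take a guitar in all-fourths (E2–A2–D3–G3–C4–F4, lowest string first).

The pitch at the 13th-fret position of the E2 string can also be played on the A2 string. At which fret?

8

Fret 13 on E2 is MIDI 40 + 13 = 53 (F3). On the A2 string (open MIDI 45), that pitch is 53 − 45 = fret 8.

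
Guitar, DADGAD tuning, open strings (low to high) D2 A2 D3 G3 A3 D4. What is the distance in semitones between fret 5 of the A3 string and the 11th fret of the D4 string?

11 semitones

A3 at fret 5 → D4 (MIDI 62); D4 at fret 11 → C#5 (MIDI 73).
62 − 73 = -11, so the two pitches are 11 semitones apart, with C#5 the higher.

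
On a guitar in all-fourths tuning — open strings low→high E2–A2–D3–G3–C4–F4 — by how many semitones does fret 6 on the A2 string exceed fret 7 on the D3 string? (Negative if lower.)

-6 semitones

A2 at fret 6 → D#3 (MIDI 51); D3 at fret 7 → A3 (MIDI 57).
51 − 57 = -6, so the two pitches are 6 semitones apart.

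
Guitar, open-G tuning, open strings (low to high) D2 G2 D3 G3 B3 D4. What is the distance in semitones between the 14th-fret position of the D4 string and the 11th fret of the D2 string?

D4 at fret 14 → E5 (MIDI 76); D2 at fret 11 → C#3 (MIDI 49).
76 − 49 = 27, so the two pitches are 27 semitones apart, with E5 the higher.

27 semitones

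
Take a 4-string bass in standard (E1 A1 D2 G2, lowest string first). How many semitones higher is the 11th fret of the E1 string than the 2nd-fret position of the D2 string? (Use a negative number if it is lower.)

E1 at fret 11 → D♯2 (MIDI 39); D2 at fret 2 → E2 (MIDI 40).
39 − 40 = -1, so the two pitches are 1 semitone apart.

-1 semitone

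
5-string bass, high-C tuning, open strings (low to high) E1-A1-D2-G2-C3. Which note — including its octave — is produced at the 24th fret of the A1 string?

A3

The open A1 string plus 24 semitones: A–A#–B–C–…–G–G#–A.
The walk passes from B into C 2 times, so the octave number goes from 1 to 3.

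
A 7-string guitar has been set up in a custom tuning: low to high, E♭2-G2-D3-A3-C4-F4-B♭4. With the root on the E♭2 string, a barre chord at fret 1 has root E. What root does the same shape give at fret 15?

Moving from fret 1 to fret 15 shifts the root by 14 semitones.
E up 14 semitones is G♭.

G♭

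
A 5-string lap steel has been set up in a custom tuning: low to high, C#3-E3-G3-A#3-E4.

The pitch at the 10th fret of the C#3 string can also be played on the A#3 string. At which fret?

Fret 10 on C#3 is MIDI 49 + 10 = 59 (B3). On the A#3 string (open MIDI 58), that pitch is 59 − 58 = fret 1.

1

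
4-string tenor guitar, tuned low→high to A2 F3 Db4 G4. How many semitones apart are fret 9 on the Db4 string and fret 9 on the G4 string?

Db4 at fret 9 → Bb4 (MIDI 70); G4 at fret 9 → E5 (MIDI 76).
70 − 76 = -6, so the two pitches are 6 semitones apart, with E5 the higher.

6 semitones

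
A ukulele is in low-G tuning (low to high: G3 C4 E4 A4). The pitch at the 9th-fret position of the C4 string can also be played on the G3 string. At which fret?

C4 at fret 9 is C4 + 9 semitones = A4.
The open G3 string is 5 semitones below the open C4, so the same pitch on the G3 string lies at fret 9 + 5 = 14.

14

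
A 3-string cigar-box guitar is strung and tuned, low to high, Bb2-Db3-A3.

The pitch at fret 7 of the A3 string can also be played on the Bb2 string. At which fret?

A3 at fret 7 is A3 + 7 semitones = E4.
The open Bb2 string is 11 semitones below the open A3, so the same pitch on the Bb2 string lies at fret 7 + 11 = 18.

18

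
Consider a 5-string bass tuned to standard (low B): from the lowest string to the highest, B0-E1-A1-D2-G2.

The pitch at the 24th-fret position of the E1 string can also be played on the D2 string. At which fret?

14

Fret 24 on E1 is MIDI 28 + 24 = 52 (E3). On the D2 string (open MIDI 38), that pitch is 52 − 38 = fret 14.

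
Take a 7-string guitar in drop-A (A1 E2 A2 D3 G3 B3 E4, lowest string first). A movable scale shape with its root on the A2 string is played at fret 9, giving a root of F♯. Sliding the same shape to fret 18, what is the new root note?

Moving from fret 9 to fret 18 shifts the root by 9 semitones.
F♯ up 9 semitones is D♯.

D♯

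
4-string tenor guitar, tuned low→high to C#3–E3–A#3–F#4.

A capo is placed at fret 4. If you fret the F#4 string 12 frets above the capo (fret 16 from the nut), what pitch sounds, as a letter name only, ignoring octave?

A#

The capo raises the open F#4 by 4 semitones to A#4; fretting 12 more gives F#4 + 4 + 12 = F#4 + 16 semitones, landing on A#.
(Also written Bb.)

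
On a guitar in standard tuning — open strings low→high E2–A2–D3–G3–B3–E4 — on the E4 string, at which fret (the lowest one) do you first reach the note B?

7

From E4, count semitones up the chromatic scale until reaching B: E–F–F#–G–G#–A–A#–B — 7 steps.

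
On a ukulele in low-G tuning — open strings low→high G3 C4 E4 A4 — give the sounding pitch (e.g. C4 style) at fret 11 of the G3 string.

G3 is MIDI 55. Adding 11 gives 66, which is F#4.

F#4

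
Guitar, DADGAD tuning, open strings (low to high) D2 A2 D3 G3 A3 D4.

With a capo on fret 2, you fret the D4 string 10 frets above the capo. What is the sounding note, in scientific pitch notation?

D5

The capo raises the open D4 by 2 semitones to E4; fretting 10 more gives D4 + 2 + 10 = D4 + 12 semitones = D5.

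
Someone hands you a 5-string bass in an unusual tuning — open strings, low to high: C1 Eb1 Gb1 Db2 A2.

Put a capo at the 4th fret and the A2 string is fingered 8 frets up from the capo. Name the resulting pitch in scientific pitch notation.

A3

The capo raises the open A2 by 4 semitones to Db3; fretting 8 more gives A2 + 4 + 8 = A2 + 12 semitones = A3.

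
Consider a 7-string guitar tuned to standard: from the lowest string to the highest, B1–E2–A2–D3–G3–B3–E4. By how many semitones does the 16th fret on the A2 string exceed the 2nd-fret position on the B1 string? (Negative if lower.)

A2 at fret 16 → C#4 (MIDI 61); B1 at fret 2 → C#2 (MIDI 37).
61 − 37 = 24, so the two pitches are 24 semitones apart.

24 semitones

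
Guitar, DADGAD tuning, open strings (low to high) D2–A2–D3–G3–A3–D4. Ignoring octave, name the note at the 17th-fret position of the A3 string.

D

The open A3 string plus 17 semitones: A–A#–B–C–…–C–C#–D.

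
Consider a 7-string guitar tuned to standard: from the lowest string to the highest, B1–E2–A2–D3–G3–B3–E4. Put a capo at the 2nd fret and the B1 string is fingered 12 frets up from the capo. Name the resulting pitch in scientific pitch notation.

C#3

The capo raises the open B1 by 2 semitones to C#2; fretting 12 more gives B1 + 2 + 12 = B1 + 14 semitones = C#3.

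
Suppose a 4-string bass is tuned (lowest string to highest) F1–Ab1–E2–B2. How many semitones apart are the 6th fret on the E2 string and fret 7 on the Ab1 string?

7 semitones

E2 at fret 6 → Bb2 (MIDI 46); Ab1 at fret 7 → Eb2 (MIDI 39).
46 − 39 = 7, so the two pitches are 7 semitones apart, with Bb2 the higher.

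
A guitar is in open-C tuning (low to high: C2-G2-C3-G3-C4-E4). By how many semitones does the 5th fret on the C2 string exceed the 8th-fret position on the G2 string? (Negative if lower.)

-10 semitones

C2 at fret 5 → F2 (MIDI 41); G2 at fret 8 → D♯3 (MIDI 51).
41 − 51 = -10, so the two pitches are 10 semitones apart.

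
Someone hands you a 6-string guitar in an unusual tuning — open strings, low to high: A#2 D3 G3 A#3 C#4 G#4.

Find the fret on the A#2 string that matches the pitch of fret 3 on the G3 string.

12

Fret 3 on G3 is MIDI 55 + 3 = 58 (A#3). On the A#2 string (open MIDI 46), that pitch is 58 − 46 = fret 12.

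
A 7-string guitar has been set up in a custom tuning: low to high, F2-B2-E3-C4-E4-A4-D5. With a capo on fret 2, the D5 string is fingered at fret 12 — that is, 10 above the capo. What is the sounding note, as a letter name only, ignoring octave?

D

The capo raises the open D5 by 2 semitones to E5; fretting 10 more gives D5 + 2 + 10 = D5 + 12 semitones, landing on D.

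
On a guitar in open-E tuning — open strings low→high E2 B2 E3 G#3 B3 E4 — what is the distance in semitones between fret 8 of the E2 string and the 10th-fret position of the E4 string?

26 semitones

E2 at fret 8 → C3 (MIDI 48); E4 at fret 10 → D5 (MIDI 74).
48 − 74 = -26, so the two pitches are 26 semitones apart, with D5 the higher.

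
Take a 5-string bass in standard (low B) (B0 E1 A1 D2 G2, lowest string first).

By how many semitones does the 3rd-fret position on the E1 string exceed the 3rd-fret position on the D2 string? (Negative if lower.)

-10 semitones

E1 at fret 3 → G1 (MIDI 31); D2 at fret 3 → F2 (MIDI 41).
31 − 41 = -10, so the two pitches are 10 semitones apart.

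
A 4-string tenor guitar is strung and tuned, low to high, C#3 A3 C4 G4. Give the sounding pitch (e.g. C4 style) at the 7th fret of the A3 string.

E4

Each fret is one semitone, so A3 + 7 = E4.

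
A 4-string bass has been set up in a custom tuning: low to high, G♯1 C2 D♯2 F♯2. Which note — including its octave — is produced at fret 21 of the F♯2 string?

Each fret is one semitone, so F♯2 + 21 = D♯4.

D♯4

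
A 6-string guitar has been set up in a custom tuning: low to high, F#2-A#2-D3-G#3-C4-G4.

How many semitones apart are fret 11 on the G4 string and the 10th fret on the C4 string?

8 semitones

G4 at fret 11 → F#5 (MIDI 78); C4 at fret 10 → A#4 (MIDI 70).
78 − 70 = 8, so the two pitches are 8 semitones apart, with F#5 the higher.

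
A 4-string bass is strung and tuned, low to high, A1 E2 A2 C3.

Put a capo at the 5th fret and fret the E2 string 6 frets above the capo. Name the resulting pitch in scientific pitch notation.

The capo raises the open E2 by 5 semitones to A2; fretting 6 more gives E2 + 5 + 6 = E2 + 11 semitones = E♭3.
(Also written D♯.)

E♭3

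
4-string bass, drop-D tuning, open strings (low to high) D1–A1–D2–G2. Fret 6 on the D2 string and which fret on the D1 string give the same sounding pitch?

18

Fret 6 on D2 is MIDI 38 + 6 = 44 (G#2). On the D1 string (open MIDI 26), that pitch is 44 − 26 = fret 18.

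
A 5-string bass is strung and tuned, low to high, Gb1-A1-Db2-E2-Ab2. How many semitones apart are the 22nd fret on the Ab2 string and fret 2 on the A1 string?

Ab2 at fret 22 → Gb4 (MIDI 66); A1 at fret 2 → B1 (MIDI 35).
66 − 35 = 31, so the two pitches are 31 semitones apart, with Gb4 the higher.

31 semitones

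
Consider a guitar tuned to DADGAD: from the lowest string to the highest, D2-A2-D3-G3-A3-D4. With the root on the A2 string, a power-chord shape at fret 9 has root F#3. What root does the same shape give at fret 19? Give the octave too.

E4

Moving from fret 9 to fret 19 shifts the root by 10 semitones.
F#3 up 10 semitones is E4.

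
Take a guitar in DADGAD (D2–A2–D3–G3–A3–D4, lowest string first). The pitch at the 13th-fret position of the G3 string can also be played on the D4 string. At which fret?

6

Fret 13 on G3 is MIDI 55 + 13 = 68 (G#4). On the D4 string (open MIDI 62), that pitch is 68 − 62 = fret 6.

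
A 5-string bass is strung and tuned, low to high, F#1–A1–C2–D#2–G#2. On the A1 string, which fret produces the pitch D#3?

18

D#3 is 18 semitones above the open A1 (A–A#–B–C–…–C#–D–D#), so it sits at fret 18.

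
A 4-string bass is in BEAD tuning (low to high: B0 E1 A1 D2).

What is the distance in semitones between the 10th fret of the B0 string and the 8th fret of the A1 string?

8 semitones

B0 at fret 10 → A1 (MIDI 33); A1 at fret 8 → F2 (MIDI 41).
33 − 41 = -8, so the two pitches are 8 semitones apart, with F2 the higher.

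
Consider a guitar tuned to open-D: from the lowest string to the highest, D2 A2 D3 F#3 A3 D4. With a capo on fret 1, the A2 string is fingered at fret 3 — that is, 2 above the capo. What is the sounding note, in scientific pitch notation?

C3

The capo raises the open A2 by 1 semitone to A#2; fretting 2 more gives A2 + 1 + 2 = A2 + 3 semitones = C3.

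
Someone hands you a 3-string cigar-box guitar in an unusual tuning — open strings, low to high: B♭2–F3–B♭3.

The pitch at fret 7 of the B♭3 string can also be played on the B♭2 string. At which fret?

B♭3 at fret 7 is B♭3 + 7 semitones = F4.
The open B♭2 string is 12 semitones below the open B♭3, so the same pitch on the B♭2 string lies at fret 7 + 12 = 19.

19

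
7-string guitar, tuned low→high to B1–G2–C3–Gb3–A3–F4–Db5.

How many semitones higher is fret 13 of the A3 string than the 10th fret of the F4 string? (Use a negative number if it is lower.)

-5 semitones

A3 at fret 13 → Bb4 (MIDI 70); F4 at fret 10 → Eb5 (MIDI 75).
70 − 75 = -5, so the two pitches are 5 semitones apart.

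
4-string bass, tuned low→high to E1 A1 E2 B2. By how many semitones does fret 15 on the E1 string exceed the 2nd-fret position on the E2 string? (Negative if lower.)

1 semitone

E1 at fret 15 → G2 (MIDI 43); E2 at fret 2 → F♯2 (MIDI 42).
43 − 42 = 1, so the two pitches are 1 semitone apart.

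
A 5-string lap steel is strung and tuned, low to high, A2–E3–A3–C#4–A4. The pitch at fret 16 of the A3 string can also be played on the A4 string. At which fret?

A3 at fret 16 is A3 + 16 semitones = C#5.
The open A4 string is 12 semitones above the open A3, so the same pitch on the A4 string lies at fret 16 − 12 = 4.

4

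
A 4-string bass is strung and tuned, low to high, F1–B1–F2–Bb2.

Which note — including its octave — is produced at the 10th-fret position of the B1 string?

B1 is MIDI 35. Adding 10 gives 45, which is A2.

A2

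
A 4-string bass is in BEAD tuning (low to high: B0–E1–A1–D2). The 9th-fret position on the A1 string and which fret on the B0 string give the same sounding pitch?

19

A1 at fret 9 is A1 + 9 semitones = F♯2.
The open B0 string is 10 semitones below the open A1, so the same pitch on the B0 string lies at fret 9 + 10 = 19.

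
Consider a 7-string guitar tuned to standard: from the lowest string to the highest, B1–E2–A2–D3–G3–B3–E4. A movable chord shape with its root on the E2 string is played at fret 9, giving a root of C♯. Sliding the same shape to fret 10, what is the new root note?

Moving from fret 9 to fret 10 shifts the root by 1 semitone.
C♯ up 1 semitone is D.

D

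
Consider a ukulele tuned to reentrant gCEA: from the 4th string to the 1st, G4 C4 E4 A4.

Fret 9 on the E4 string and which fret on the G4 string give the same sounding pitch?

E4 at fret 9 is E4 + 9 semitones = C#5.
The open G4 string is 3 semitones above the open E4, so the same pitch on the G4 string lies at fret 9 − 3 = 6.

6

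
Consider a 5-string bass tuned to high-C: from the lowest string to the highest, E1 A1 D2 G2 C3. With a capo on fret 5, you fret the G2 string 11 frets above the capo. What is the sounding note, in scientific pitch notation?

B3

The capo raises the open G2 by 5 semitones to C3; fretting 11 more gives G2 + 5 + 11 = G2 + 16 semitones = B3.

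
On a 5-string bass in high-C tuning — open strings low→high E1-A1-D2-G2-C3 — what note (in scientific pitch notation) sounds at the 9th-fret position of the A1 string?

F♯2

Each fret is one semitone, so A1 + 9 = F♯2.
(Equivalently spelled G♭2.)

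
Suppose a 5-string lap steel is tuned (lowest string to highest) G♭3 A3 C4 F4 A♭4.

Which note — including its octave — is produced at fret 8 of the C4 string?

A♭4

Each fret is one semitone, so C4 + 8 = A♭4.
(Equivalently spelled G♯4.)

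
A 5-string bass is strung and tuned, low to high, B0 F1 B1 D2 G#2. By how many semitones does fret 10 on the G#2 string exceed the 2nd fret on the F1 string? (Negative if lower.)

23 semitones

G#2 at fret 10 → F#3 (MIDI 54); F1 at fret 2 → G1 (MIDI 31).
54 − 31 = 23, so the two pitches are 23 semitones apart.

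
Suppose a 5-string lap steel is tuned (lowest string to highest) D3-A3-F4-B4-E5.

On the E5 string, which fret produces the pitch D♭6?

D♭6 is 9 semitones above the open E5 (E–F–Gb–G–Ab–A–Bb–B–C–Db), so it sits at fret 9.

9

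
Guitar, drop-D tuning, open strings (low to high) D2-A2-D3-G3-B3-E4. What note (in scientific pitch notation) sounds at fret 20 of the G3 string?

D♯5

The open G3 string plus 20 semitones: G–G#–A–A#–…–C#–D–D#.
The walk passes from B into C 2 times, so the octave number goes from 3 to 5.
(Equivalently spelled E♭5.)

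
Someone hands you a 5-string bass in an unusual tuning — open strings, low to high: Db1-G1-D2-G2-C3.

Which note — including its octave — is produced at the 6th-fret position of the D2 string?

D2 is MIDI 38. Adding 6 gives 44, which is Ab2.

Ab2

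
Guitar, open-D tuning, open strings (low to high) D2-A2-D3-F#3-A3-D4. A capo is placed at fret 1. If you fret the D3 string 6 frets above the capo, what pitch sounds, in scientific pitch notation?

A3

The capo raises the open D3 by 1 semitone to D#3; fretting 6 more gives D3 + 1 + 6 = D3 + 7 semitones = A3.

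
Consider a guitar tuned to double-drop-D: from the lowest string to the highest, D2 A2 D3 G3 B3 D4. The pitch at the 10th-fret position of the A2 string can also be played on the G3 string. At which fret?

0

Fret 10 on A2 is MIDI 45 + 10 = 55 (G3). On the G3 string (open MIDI 55), that pitch is 55 − 55 = fret 0.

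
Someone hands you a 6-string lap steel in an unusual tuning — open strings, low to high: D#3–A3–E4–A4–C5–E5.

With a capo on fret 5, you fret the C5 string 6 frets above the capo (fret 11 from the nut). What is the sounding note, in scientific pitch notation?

B5

The capo raises the open C5 by 5 semitones to F5; fretting 6 more gives C5 + 5 + 6 = C5 + 11 semitones = B5.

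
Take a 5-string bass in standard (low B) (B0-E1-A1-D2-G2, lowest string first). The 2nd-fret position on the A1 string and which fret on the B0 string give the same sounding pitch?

Fret 2 on A1 is MIDI 33 + 2 = 35 (B1). On the B0 string (open MIDI 23), that pitch is 35 − 23 = fret 12.

12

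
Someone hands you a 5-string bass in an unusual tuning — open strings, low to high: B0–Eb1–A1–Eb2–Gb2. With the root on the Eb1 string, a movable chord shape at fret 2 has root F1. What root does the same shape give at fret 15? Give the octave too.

Moving from fret 2 to fret 15 shifts the root by 13 semitones.
F1 up 13 semitones is Gb2.

Gb2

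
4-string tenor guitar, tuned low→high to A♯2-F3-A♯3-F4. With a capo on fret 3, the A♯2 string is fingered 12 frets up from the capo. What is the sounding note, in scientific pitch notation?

The capo raises the open A♯2 by 3 semitones to C♯3; fretting 12 more gives A♯2 + 3 + 12 = A♯2 + 15 semitones = C♯4.

C♯4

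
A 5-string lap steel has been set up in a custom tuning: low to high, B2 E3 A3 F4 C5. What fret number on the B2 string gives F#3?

F#3 is 7 semitones above the open B2 (B–C–C#–D–D#–E–F–F#), so it sits at fret 7.

7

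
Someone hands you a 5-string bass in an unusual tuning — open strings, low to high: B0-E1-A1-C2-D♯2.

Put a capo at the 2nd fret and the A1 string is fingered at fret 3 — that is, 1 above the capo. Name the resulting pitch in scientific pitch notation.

C2

The capo raises the open A1 by 2 semitones to B1; fretting 1 more gives A1 + 2 + 1 = A1 + 3 semitones = C2.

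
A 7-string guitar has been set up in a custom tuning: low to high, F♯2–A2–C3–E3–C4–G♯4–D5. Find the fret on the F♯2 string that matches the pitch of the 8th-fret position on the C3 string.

14

Fret 8 on C3 is MIDI 48 + 8 = 56 (G♯3). On the F♯2 string (open MIDI 42), that pitch is 56 − 42 = fret 14.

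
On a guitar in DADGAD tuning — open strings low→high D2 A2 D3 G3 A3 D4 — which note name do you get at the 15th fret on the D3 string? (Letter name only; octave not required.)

Each fret is one semitone, so D3 + 15 = F.

F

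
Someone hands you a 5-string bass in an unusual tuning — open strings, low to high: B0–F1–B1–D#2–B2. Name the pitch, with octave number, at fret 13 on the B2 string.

Each fret is one semitone, so B2 + 13 = C4.

C4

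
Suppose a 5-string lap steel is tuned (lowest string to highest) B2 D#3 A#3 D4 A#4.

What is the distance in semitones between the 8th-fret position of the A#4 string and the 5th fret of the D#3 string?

22 semitones

A#4 at fret 8 → F#5 (MIDI 78); D#3 at fret 5 → G#3 (MIDI 56).
78 − 56 = 22, so the two pitches are 22 semitones apart, with F#5 the higher.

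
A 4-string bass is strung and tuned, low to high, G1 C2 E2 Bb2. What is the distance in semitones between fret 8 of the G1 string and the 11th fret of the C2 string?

8 semitones

G1 at fret 8 → Eb2 (MIDI 39); C2 at fret 11 → B2 (MIDI 47).
39 − 47 = -8, so the two pitches are 8 semitones apart, with B2 the higher.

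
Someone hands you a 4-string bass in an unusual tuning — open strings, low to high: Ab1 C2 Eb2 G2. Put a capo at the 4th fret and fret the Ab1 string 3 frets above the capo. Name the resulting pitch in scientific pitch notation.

Eb2

The capo raises the open Ab1 by 4 semitones to C2; fretting 3 more gives Ab1 + 4 + 3 = Ab1 + 7 semitones = Eb2.
(Also written D#.)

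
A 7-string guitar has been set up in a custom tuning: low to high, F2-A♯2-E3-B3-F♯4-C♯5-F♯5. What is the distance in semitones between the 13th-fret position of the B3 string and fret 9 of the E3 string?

11 semitones

B3 at fret 13 → C5 (MIDI 72); E3 at fret 9 → C♯4 (MIDI 61).
72 − 61 = 11, so the two pitches are 11 semitones apart, with C5 the higher.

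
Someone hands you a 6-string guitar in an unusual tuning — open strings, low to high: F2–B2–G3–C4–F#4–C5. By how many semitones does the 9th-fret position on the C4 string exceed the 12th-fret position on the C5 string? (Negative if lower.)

C4 at fret 9 → A4 (MIDI 69); C5 at fret 12 → C6 (MIDI 84).
69 − 84 = -15, so the two pitches are 15 semitones apart.

-15 semitones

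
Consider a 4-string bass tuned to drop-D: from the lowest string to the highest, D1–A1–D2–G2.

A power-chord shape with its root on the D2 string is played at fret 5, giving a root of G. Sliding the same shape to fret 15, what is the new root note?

F

Moving from fret 5 to fret 15 shifts the root by 10 semitones.
G up 10 semitones is F.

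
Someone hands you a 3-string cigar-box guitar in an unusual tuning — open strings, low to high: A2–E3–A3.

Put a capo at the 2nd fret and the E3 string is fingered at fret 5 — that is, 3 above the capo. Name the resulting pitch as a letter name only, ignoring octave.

A

The capo raises the open E3 by 2 semitones to F#3; fretting 3 more gives E3 + 2 + 3 = E3 + 5 semitones, landing on A.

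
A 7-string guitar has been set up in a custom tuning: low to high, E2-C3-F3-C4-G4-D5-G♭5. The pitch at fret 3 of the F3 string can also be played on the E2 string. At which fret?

F3 at fret 3 is F3 + 3 semitones = A♭3.
The open E2 string is 13 semitones below the open F3, so the same pitch on the E2 string lies at fret 3 + 13 = 16.

16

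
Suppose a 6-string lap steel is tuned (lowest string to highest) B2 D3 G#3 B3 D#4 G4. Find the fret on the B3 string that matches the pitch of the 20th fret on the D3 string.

D3 at fret 20 is D3 + 20 semitones = A#4.
The open B3 string is 9 semitones above the open D3, so the same pitch on the B3 string lies at fret 20 − 9 = 11.

11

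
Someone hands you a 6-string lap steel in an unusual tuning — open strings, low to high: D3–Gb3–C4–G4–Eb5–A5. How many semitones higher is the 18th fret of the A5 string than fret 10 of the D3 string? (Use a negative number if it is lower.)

A5 at fret 18 → Eb7 (MIDI 99); D3 at fret 10 → C4 (MIDI 60).
99 − 60 = 39, so the two pitches are 39 semitones apart.

39 semitones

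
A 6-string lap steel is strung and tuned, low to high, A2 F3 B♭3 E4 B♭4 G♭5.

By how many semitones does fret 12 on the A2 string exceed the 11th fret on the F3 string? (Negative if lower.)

-7 semitones

A2 at fret 12 → A3 (MIDI 57); F3 at fret 11 → E4 (MIDI 64).
57 − 64 = -7, so the two pitches are 7 semitones apart.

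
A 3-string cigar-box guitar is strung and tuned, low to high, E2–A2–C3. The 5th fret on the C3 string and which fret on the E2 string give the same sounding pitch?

13

Fret 5 on C3 is MIDI 48 + 5 = 53 (F3). On the E2 string (open MIDI 40), that pitch is 53 − 40 = fret 13.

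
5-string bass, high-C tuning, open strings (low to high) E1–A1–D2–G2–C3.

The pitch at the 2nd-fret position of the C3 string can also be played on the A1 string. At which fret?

C3 at fret 2 is C3 + 2 semitones = D3.
The open A1 string is 15 semitones below the open C3, so the same pitch on the A1 string lies at fret 2 + 15 = 17.

17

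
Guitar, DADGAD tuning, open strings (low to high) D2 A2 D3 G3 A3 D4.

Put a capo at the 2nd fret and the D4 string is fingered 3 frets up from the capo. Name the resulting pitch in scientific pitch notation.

The capo raises the open D4 by 2 semitones to E4; fretting 3 more gives D4 + 2 + 3 = D4 + 5 semitones = G4.

G4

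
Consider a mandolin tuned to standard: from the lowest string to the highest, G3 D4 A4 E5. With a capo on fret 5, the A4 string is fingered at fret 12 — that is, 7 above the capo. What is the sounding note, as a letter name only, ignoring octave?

The capo raises the open A4 by 5 semitones to D5; fretting 7 more gives A4 + 5 + 7 = A4 + 12 semitones, landing on A.

A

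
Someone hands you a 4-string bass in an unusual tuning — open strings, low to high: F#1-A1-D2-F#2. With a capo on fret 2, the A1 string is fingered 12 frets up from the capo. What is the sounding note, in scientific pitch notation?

B2

The capo raises the open A1 by 2 semitones to B1; fretting 12 more gives A1 + 2 + 12 = A1 + 14 semitones = B2.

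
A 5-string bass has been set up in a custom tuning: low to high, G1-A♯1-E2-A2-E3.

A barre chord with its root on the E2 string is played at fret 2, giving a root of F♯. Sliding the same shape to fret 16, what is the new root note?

Moving from fret 2 to fret 16 shifts the root by 14 semitones.
F♯ up 14 semitones is G♯.

G♯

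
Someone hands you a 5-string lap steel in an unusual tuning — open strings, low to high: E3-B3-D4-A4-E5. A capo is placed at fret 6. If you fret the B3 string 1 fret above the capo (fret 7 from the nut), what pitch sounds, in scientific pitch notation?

Gb4

The capo raises the open B3 by 6 semitones to F4; fretting 1 more gives B3 + 6 + 1 = B3 + 7 semitones = Gb4.
(Also written F#.)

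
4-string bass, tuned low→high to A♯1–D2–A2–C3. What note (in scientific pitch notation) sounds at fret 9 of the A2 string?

The open A2 string plus 9 semitones: A–A#–B–C–C#–D–D#–E–F–F#.
The walk passes from B into C once, so the octave number goes from 2 to 3.

F♯3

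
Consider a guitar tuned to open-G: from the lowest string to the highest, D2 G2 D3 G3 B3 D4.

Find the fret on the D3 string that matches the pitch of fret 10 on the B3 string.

Fret 10 on B3 is MIDI 59 + 10 = 69 (A4). On the D3 string (open MIDI 50), that pitch is 69 − 50 = fret 19.

19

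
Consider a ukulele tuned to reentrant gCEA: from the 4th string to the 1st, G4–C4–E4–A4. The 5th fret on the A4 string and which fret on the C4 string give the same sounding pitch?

A4 at fret 5 is A4 + 5 semitones = D5.
The open C4 string is 9 semitones below the open A4, so the same pitch on the C4 string lies at fret 5 + 9 = 14.

14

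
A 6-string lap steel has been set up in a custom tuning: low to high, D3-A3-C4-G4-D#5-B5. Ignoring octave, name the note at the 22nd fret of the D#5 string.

D#5 is MIDI 75. Adding 22 gives 97; 97 mod 12 = 1, i.e. C#.
(Equivalently spelled Db.)

C#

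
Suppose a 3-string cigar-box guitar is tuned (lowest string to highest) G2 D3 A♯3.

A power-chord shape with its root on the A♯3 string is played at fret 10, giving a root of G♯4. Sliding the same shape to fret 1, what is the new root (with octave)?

B3

Moving from fret 10 to fret 1 shifts the root by -9 semitones.
G♯4 down 9 semitones is B3.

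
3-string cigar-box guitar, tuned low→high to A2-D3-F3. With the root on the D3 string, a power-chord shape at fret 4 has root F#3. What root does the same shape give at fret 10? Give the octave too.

C4

Moving from fret 4 to fret 10 shifts the root by 6 semitones.
F#3 up 6 semitones is C4.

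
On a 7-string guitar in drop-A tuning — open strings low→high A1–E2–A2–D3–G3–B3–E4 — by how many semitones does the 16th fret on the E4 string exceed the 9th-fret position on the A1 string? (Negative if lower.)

38 semitones

E4 at fret 16 → G#5 (MIDI 80); A1 at fret 9 → F#2 (MIDI 42).
80 − 42 = 38, so the two pitches are 38 semitones apart.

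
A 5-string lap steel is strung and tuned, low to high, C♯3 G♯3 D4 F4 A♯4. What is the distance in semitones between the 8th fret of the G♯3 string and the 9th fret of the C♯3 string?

G♯3 at fret 8 → E4 (MIDI 64); C♯3 at fret 9 → A♯3 (MIDI 58).
64 − 58 = 6, so the two pitches are 6 semitones apart, with E4 the higher.

6 semitones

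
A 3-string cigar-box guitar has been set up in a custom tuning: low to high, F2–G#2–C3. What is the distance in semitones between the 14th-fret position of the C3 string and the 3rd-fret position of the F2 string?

C3 at fret 14 → D4 (MIDI 62); F2 at fret 3 → G#2 (MIDI 44).
62 − 44 = 18, so the two pitches are 18 semitones apart, with D4 the higher.

18 semitones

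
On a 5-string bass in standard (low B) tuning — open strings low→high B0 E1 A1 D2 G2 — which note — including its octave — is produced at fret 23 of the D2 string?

Each fret is one semitone, so D2 + 23 = C#4.

C#4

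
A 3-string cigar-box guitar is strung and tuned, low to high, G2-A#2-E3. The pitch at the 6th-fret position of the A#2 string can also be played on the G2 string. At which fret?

9

A#2 at fret 6 is A#2 + 6 semitones = E3.
The open G2 string is 3 semitones below the open A#2, so the same pitch on the G2 string lies at fret 6 + 3 = 9.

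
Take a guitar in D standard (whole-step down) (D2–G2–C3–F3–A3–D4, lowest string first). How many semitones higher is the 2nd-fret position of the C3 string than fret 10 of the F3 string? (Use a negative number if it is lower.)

-13 semitones

C3 at fret 2 → D3 (MIDI 50); F3 at fret 10 → D♯4 (MIDI 63).
50 − 63 = -13, so the two pitches are 13 semitones apart.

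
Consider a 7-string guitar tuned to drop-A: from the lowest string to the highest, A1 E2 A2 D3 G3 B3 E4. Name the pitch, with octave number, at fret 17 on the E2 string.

A3

Each fret is one semitone, so E2 + 17 = A3.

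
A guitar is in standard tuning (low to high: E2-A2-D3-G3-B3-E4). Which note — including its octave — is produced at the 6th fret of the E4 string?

E4 is MIDI 64. Adding 6 gives 70, which is A#4.

A#4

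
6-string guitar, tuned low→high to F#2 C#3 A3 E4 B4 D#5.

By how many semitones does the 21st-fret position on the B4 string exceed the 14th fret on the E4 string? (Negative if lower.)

14 semitones

B4 at fret 21 → G#6 (MIDI 92); E4 at fret 14 → F#5 (MIDI 78).
92 − 78 = 14, so the two pitches are 14 semitones apart.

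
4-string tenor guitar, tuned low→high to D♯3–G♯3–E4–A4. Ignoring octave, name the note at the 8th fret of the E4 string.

E4 is MIDI 64. Adding 8 gives 72; 72 mod 12 = 0, i.e. C.

C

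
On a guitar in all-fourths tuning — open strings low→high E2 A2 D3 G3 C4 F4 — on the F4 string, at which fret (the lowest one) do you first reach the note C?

7

From F4, count semitones up the chromatic scale until reaching C: F–F#–G–G#–A–A#–B–C — 7 steps.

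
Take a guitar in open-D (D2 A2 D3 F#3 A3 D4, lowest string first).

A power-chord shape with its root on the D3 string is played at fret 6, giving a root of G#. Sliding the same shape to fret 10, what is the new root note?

C

Moving from fret 6 to fret 10 shifts the root by 4 semitones.
G# up 4 semitones is C.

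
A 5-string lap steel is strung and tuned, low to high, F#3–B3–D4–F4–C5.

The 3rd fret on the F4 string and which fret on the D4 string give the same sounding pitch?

6

F4 at fret 3 is F4 + 3 semitones = G#4.
The open D4 string is 3 semitones below the open F4, so the same pitch on the D4 string lies at fret 3 + 3 = 6.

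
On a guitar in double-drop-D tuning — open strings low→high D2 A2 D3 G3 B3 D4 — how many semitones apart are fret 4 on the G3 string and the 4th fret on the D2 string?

G3 at fret 4 → B3 (MIDI 59); D2 at fret 4 → F♯2 (MIDI 42).
59 − 42 = 17, so the two pitches are 17 semitones apart, with B3 the higher.

17 semitones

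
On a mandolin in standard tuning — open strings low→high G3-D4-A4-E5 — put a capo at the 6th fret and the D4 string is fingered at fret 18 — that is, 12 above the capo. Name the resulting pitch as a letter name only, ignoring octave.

G#

The capo raises the open D4 by 6 semitones to G#4; fretting 12 more gives D4 + 6 + 12 = D4 + 18 semitones, landing on G#.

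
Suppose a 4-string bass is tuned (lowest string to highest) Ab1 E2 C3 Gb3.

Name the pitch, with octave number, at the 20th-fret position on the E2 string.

C4

Each fret is one semitone, so E2 + 20 = C4.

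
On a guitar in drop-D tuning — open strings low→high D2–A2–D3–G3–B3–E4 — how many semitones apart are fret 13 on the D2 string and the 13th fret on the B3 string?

21 semitones

D2 at fret 13 → D#3 (MIDI 51); B3 at fret 13 → C5 (MIDI 72).
51 − 72 = -21, so the two pitches are 21 semitones apart, with C5 the higher.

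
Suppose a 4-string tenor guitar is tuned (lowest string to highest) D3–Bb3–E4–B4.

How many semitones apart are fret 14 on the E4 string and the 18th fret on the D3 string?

10 semitones

E4 at fret 14 → Gb5 (MIDI 78); D3 at fret 18 → Ab4 (MIDI 68).
78 − 68 = 10, so the two pitches are 10 semitones apart, with Gb5 the higher.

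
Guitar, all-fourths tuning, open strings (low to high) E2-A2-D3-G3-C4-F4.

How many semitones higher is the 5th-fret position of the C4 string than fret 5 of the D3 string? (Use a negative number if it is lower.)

10 semitones

C4 at fret 5 → F4 (MIDI 65); D3 at fret 5 → G3 (MIDI 55).
65 − 55 = 10, so the two pitches are 10 semitones apart.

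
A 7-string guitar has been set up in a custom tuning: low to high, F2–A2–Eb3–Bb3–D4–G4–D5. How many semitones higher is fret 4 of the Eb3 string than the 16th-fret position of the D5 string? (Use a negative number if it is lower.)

-35 semitones

Eb3 at fret 4 → G3 (MIDI 55); D5 at fret 16 → Gb6 (MIDI 90).
55 − 90 = -35, so the two pitches are 35 semitones apart.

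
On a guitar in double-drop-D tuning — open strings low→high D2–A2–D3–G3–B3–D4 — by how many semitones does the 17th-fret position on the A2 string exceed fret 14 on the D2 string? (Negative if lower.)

A2 at fret 17 → D4 (MIDI 62); D2 at fret 14 → E3 (MIDI 52).
62 − 52 = 10, so the two pitches are 10 semitones apart.

10 semitones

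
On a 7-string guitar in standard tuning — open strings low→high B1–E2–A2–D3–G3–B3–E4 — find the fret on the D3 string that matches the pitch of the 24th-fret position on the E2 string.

Fret 24 on E2 is MIDI 40 + 24 = 64 (E4). On the D3 string (open MIDI 50), that pitch is 64 − 50 = fret 14.

14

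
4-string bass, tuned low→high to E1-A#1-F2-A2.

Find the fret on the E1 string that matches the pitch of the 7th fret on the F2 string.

F2 at fret 7 is F2 + 7 semitones = C3.
The open E1 string is 13 semitones below the open F2, so the same pitch on the E1 string lies at fret 7 + 13 = 20.

20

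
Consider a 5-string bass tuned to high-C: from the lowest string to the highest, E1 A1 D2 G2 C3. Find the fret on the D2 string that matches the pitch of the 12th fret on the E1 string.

E1 at fret 12 is E1 + 12 semitones = E2.
The open D2 string is 10 semitones above the open E1, so the same pitch on the D2 string lies at fret 12 − 10 = 2.

2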